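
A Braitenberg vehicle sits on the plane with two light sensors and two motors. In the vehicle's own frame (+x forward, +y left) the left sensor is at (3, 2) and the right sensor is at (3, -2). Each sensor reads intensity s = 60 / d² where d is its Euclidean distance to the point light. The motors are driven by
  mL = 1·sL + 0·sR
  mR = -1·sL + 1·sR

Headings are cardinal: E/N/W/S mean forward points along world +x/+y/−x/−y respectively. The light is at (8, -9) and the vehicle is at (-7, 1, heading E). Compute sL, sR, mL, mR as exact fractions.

5/24 15/52 5/24 25/312

left sensor world pos  = (-4, 3); dL² = 288
right sensor world pos = (-4, -1); dR² = 208
sL = 60/288 = 5/24
sR = 60/208 = 15/52
mL = 1·sL + 0·sR = 5/24
mR = -1·sL + 1·sR = 25/312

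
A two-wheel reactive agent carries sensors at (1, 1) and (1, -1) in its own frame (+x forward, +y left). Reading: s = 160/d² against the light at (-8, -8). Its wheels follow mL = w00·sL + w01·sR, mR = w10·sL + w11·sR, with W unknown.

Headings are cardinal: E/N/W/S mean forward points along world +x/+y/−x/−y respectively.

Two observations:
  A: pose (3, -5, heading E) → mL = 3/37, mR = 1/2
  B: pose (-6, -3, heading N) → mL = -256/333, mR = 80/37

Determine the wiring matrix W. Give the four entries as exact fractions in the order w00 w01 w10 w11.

-1 1 1/2 0

obs A: pose=(3,-5,E) → sL=1, sR=40/37, mL=3/37, mR=1/2
obs B: pose=(-6,-3,N) → sL=160/37, sR=32/9, mL=-256/333, mR=80/37
sensor matrix S = [[1, 40/37], [160/37, 32/9]]; det S = -13792/12321
solve [mL_A; mL_B] = S·[w00; w01] and [mR_A; mR_B] = S·[w10; w11]:
  w00 = -1, w01 = 1, w10 = 1/2, w11 = 0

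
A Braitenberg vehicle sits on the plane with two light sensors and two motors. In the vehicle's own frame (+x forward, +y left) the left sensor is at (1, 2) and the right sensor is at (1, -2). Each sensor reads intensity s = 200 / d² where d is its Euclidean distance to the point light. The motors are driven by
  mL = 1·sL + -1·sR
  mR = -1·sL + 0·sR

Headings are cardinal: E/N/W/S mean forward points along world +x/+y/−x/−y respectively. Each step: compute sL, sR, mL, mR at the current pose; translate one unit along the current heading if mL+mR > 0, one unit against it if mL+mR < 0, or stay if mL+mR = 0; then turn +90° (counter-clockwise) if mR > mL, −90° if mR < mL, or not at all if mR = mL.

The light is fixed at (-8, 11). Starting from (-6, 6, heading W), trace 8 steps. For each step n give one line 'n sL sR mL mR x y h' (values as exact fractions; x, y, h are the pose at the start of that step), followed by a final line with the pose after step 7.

0 4 20 -16 -4 -6 6 W
1 200/61 200/37 -4800/2257 -200/61 -5 6 S
2 5 25 -20 -5 -5 7 W
3 200/61 200/29 -6400/1769 -200/61 -4 7 S
4 100/13 4 48/13 -100/13 -4 8 E
5 200/41 200/17 -4800/697 -200/41 -5 8 S
6 25/2 25/4 25/4 -25/2 -5 9 E
7 8 200/9 -128/9 -8 -6 9 S
final -6 10 E

n=0: pose=(-6,6,W); sL=4, sR=20; mL=-16, mR=-4; mL+mR=-20 → advance -1; mR−mL=12 → turn +1·90°
n=1: pose=(-5,6,S); sL=200/61, sR=200/37; mL=-4800/2257, mR=-200/61; mL+mR=-200/37 → advance -1; mR−mL=-2600/2257 → turn -1·90°
n=2: pose=(-5,7,W); sL=5, sR=25; mL=-20, mR=-5; mL+mR=-25 → advance -1; mR−mL=15 → turn +1·90°
n=3: pose=(-4,7,S); sL=200/61, sR=200/29; mL=-6400/1769, mR=-200/61; mL+mR=-200/29 → advance -1; mR−mL=600/1769 → turn +1·90°
n=4: pose=(-4,8,E); sL=100/13, sR=4; mL=48/13, mR=-100/13; mL+mR=-4 → advance -1; mR−mL=-148/13 → turn -1·90°
n=5: pose=(-5,8,S); sL=200/41, sR=200/17; mL=-4800/697, mR=-200/41; mL+mR=-200/17 → advance -1; mR−mL=1400/697 → turn +1·90°
n=6: pose=(-5,9,E); sL=25/2, sR=25/4; mL=25/4, mR=-25/2; mL+mR=-25/4 → advance -1; mR−mL=-75/4 → turn -1·90°
n=7: pose=(-6,9,S); sL=8, sR=200/9; mL=-128/9, mR=-8; mL+mR=-200/9 → advance -1; mR−mL=56/9 → turn +1·90°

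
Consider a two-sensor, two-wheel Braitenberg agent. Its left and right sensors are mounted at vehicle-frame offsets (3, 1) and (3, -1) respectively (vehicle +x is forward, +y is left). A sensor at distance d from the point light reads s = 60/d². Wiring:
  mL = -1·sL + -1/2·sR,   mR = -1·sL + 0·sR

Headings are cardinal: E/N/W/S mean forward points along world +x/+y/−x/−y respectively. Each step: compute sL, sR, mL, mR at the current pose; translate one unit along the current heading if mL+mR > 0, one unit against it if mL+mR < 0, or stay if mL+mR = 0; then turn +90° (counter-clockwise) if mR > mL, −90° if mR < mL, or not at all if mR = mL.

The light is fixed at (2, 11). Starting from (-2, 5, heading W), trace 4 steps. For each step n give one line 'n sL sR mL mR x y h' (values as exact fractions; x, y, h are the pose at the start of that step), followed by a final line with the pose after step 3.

n=0: pose=(-2,5,W); sL=30/49, sR=30/37; mL=-1845/1813, mR=-30/49; mL+mR=-2955/1813 → advance -1; mR−mL=15/37 → turn +1·90°
n=1: pose=(-1,5,S); sL=12/17, sR=60/97; mL=-1674/1649, mR=-12/17; mL+mR=-2838/1649 → advance -1; mR−mL=30/97 → turn +1·90°
n=2: pose=(-1,6,E); sL=15/4, sR=5/3; mL=-55/12, mR=-15/4; mL+mR=-25/3 → advance -1; mR−mL=5/6 → turn +1·90°
n=3: pose=(-2,6,N); sL=60/29, sR=60/13; mL=-1650/377, mR=-60/29; mL+mR=-2430/377 → advance -1; mR−mL=30/13 → turn +1·90°

0 30/49 30/37 -1845/1813 -30/49 -2 5 W
1 12/17 60/97 -1674/1649 -12/17 -1 5 S
2 15/4 5/3 -55/12 -15/4 -1 6 E
3 60/29 60/13 -1650/377 -60/29 -2 6 N
final -2 5 W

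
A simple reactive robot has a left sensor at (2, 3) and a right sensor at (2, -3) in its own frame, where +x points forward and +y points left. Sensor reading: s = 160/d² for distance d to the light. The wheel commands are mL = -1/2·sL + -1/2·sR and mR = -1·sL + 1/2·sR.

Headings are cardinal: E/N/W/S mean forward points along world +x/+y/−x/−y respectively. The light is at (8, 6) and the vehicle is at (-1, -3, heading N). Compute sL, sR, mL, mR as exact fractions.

left sensor world pos  = (-4, -1); dL² = 193
right sensor world pos = (2, -1); dR² = 85
sL = 160/193 = 160/193
sR = 160/85 = 32/17
mL = -1/2·sL + -1/2·sR = -4448/3281
mR = -1·sL + 1/2·sR = 368/3281

160/193 32/17 -4448/3281 368/3281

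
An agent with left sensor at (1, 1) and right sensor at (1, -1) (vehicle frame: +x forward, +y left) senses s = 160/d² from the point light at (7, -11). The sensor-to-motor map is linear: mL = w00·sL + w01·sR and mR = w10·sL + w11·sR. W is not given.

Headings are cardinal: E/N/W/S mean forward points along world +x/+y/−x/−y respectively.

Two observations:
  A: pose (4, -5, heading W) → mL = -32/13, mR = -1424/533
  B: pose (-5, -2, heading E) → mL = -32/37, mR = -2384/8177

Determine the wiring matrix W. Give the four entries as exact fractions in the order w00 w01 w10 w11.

0 -1 -1 1/2

obs A: pose=(4,-5,W) → sL=160/41, sR=32/13, mL=-32/13, mR=-1424/533
obs B: pose=(-5,-2,E) → sL=160/221, sR=32/37, mL=-32/37, mR=-2384/8177
sensor matrix S = [[160/41, 32/13], [160/221, 32/37]]; det S = 6942720/4358341
solve [mL_A; mL_B] = S·[w00; w01] and [mR_A; mR_B] = S·[w10; w11]:
  w00 = 0, w01 = -1, w10 = -1, w11 = 1/2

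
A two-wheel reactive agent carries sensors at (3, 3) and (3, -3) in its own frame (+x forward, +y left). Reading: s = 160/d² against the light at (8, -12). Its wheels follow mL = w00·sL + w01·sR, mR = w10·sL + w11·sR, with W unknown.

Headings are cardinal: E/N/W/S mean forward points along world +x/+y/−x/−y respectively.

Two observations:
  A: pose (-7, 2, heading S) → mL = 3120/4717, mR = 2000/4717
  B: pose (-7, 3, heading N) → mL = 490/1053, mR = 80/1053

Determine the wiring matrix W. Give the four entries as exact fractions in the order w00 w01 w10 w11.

1/2 1 1 -1/2

obs A: pose=(-7,2,S) → sL=32/53, sR=32/89, mL=3120/4717, mR=2000/4717
obs B: pose=(-7,3,N) → sL=20/81, sR=40/117, mL=490/1053, mR=80/1053
sensor matrix S = [[32/53, 32/89], [20/81, 40/117]]; det S = 584320/4967001
solve [mL_A; mL_B] = S·[w00; w01] and [mR_A; mR_B] = S·[w10; w11]:
  w00 = 1/2, w01 = 1, w10 = 1, w11 = -1/2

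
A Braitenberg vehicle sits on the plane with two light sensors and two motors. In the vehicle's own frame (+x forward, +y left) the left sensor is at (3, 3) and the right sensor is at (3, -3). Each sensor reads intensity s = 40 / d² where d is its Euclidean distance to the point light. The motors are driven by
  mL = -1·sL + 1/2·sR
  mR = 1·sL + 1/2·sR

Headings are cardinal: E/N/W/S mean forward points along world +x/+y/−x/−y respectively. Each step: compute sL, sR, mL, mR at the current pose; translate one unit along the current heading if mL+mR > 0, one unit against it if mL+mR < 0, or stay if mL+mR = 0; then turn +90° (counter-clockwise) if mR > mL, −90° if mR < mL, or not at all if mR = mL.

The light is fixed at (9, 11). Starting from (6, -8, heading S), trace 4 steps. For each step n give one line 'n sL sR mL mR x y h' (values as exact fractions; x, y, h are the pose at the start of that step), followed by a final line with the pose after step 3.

n=0: pose=(6,-8,S); sL=10/121, sR=1/13; mL=-139/3146, mR=381/3146; mL+mR=1/13 → advance +1; mR−mL=20/121 → turn +1·90°
n=1: pose=(6,-9,E); sL=40/289, sR=40/529; mL=-15380/152881, mR=26940/152881; mL+mR=40/529 → advance +1; mR−mL=80/289 → turn +1·90°
n=2: pose=(7,-9,N); sL=20/157, sR=4/29; mL=-266/4553, mR=894/4553; mL+mR=4/29 → advance +1; mR−mL=40/157 → turn +1·90°
n=3: pose=(7,-8,W); sL=40/509, sR=40/281; mL=-1060/143029, mR=21420/143029; mL+mR=40/281 → advance +1; mR−mL=80/509 → turn +1·90°

0 10/121 1/13 -139/3146 381/3146 6 -8 S
1 40/289 40/529 -15380/152881 26940/152881 6 -9 E
2 20/157 4/29 -266/4553 894/4553 7 -9 N
3 40/509 40/281 -1060/143029 21420/143029 7 -8 W
final 6 -8 S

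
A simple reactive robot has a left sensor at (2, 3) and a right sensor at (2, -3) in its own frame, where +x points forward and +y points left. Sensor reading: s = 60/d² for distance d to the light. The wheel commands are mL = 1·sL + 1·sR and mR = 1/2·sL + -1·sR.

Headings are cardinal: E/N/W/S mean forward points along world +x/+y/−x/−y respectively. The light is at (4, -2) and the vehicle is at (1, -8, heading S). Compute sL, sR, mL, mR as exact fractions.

left sensor world pos  = (4, -10); dL² = 64
right sensor world pos = (-2, -10); dR² = 100
sL = 60/64 = 15/16
sR = 60/100 = 3/5
mL = 1·sL + 1·sR = 123/80
mR = 1/2·sL + -1·sR = -21/160

15/16 3/5 123/80 -21/160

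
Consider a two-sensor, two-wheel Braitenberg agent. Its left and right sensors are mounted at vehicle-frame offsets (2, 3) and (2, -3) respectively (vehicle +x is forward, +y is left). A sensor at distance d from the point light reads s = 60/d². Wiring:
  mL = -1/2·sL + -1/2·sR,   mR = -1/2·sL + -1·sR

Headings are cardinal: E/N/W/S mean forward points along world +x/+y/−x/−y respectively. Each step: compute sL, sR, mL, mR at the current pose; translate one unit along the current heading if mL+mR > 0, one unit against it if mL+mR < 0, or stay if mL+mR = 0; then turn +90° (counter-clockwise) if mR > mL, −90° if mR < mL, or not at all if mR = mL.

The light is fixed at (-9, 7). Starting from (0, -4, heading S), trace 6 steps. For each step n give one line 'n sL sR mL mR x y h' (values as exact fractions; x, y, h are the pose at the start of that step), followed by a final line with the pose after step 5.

0 60/313 12/41 -3108/12833 -4986/12833 0 -4 S
1 30/109 30/49 -2370/5341 -4005/5341 0 -3 W
2 60/113 60/233 -10380/26329 -13770/26329 1 -3 N
3 15/52 3/17 -411/1768 -567/1768 1 -4 E
4 60/313 12/41 -3108/12833 -4986/12833 0 -4 S
5 30/109 30/49 -2370/5341 -4005/5341 0 -3 W
final 1 -3 N

n=0: pose=(0,-4,S); sL=60/313, sR=12/41; mL=-3108/12833, mR=-4986/12833; mL+mR=-8094/12833 → advance -1; mR−mL=-6/41 → turn -1·90°
n=1: pose=(0,-3,W); sL=30/109, sR=30/49; mL=-2370/5341, mR=-4005/5341; mL+mR=-6375/5341 → advance -1; mR−mL=-15/49 → turn -1·90°
n=2: pose=(1,-3,N); sL=60/113, sR=60/233; mL=-10380/26329, mR=-13770/26329; mL+mR=-24150/26329 → advance -1; mR−mL=-30/233 → turn -1·90°
n=3: pose=(1,-4,E); sL=15/52, sR=3/17; mL=-411/1768, mR=-567/1768; mL+mR=-489/884 → advance -1; mR−mL=-3/34 → turn -1·90°
n=4: pose=(0,-4,S); sL=60/313, sR=12/41; mL=-3108/12833, mR=-4986/12833; mL+mR=-8094/12833 → advance -1; mR−mL=-6/41 → turn -1·90°
n=5: pose=(0,-3,W); sL=30/109, sR=30/49; mL=-2370/5341, mR=-4005/5341; mL+mR=-6375/5341 → advance -1; mR−mL=-15/49 → turn -1·90°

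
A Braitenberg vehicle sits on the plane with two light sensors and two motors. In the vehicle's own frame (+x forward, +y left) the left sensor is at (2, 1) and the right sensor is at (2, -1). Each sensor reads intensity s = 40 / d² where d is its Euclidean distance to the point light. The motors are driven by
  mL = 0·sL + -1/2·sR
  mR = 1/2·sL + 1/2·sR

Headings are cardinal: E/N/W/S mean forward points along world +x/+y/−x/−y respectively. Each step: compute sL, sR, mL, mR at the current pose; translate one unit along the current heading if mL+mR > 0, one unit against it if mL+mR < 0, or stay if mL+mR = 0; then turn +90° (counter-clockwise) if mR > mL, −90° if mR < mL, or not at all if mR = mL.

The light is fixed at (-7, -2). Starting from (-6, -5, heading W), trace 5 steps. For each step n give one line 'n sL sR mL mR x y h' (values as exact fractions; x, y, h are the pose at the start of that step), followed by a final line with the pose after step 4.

0 40/17 8 -4 88/17 -6 -5 W
1 20/13 20/13 -10/13 20/13 -7 -5 S
2 40/13 40/29 -20/29 840/377 -7 -6 E
3 10 5 -5/2 15/2 -6 -6 N
4 40/17 8 -4 88/17 -6 -5 W
final -7 -5 S

n=0: pose=(-6,-5,W); sL=40/17, sR=8; mL=-4, mR=88/17; mL+mR=20/17 → advance +1; mR−mL=156/17 → turn +1·90°
n=1: pose=(-7,-5,S); sL=20/13, sR=20/13; mL=-10/13, mR=20/13; mL+mR=10/13 → advance +1; mR−mL=30/13 → turn +1·90°
n=2: pose=(-7,-6,E); sL=40/13, sR=40/29; mL=-20/29, mR=840/377; mL+mR=20/13 → advance +1; mR−mL=1100/377 → turn +1·90°
n=3: pose=(-6,-6,N); sL=10, sR=5; mL=-5/2, mR=15/2; mL+mR=5 → advance +1; mR−mL=10 → turn +1·90°
n=4: pose=(-6,-5,W); sL=40/17, sR=8; mL=-4, mR=88/17; mL+mR=20/17 → advance +1; mR−mL=156/17 → turn +1·90°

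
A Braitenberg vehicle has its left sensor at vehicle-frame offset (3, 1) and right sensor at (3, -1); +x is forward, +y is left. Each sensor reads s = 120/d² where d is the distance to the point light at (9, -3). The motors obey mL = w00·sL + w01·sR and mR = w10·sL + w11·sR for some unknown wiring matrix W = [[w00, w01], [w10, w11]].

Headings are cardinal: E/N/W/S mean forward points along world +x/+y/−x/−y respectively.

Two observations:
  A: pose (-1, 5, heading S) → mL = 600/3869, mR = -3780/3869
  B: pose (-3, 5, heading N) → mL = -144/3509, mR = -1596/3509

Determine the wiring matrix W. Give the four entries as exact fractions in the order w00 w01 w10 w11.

obs A: pose=(-1,5,S) → sL=60/53, sR=60/73, mL=600/3869, mR=-3780/3869
obs B: pose=(-3,5,N) → sL=12/29, sR=60/121, mL=-144/3509, mR=-1596/3509
sensor matrix S = [[60/53, 60/73], [12/29, 60/121]]; det S = 3003840/13576321
solve [mL_A; mL_B] = S·[w00; w01] and [mR_A; mR_B] = S·[w10; w11]:
  w00 = 1/2, w01 = -1/2, w10 = -1/2, w11 = -1/2

1/2 -1/2 -1/2 -1/2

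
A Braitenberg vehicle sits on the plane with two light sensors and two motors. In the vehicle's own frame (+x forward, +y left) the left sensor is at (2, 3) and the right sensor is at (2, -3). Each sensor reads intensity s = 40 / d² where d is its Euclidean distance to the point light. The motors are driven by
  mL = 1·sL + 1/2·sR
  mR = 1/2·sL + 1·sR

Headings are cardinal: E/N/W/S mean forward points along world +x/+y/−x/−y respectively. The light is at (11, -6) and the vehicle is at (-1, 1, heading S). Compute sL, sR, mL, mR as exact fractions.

20/53 4/25 606/1325 462/1325

left sensor world pos  = (2, -1); dL² = 106
right sensor world pos = (-4, -1); dR² = 250
sL = 40/106 = 20/53
sR = 40/250 = 4/25
mL = 1·sL + 1/2·sR = 606/1325
mR = 1/2·sL + 1·sR = 462/1325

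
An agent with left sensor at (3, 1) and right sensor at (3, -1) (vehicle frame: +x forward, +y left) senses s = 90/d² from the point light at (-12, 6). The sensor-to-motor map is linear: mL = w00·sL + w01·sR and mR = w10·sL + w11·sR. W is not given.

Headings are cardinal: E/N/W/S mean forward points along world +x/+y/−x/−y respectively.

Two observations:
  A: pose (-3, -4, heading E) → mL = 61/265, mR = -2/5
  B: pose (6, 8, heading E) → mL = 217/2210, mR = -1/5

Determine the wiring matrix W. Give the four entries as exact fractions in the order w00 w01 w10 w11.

obs A: pose=(-3,-4,E) → sL=2/5, sR=18/53, mL=61/265, mR=-2/5
obs B: pose=(6,8,E) → sL=1/5, sR=45/221, mL=217/2210, mR=-1/5
sensor matrix S = [[2/5, 18/53], [1/5, 45/221]]; det S = 792/58565
solve [mL_A; mL_B] = S·[w00; w01] and [mR_A; mR_B] = S·[w10; w11]:
  w00 = 1, w01 = -1/2, w10 = -1, w11 = 0

1 -1/2 -1 0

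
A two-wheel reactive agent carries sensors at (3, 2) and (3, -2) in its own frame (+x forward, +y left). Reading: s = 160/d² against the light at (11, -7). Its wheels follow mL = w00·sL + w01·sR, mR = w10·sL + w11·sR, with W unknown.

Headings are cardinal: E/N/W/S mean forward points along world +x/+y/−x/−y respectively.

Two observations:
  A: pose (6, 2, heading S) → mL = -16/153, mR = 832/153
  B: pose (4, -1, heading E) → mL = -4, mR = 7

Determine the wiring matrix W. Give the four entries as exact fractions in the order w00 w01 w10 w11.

obs A: pose=(6,2,S) → sL=32/9, sR=32/17, mL=-16/153, mR=832/153
obs B: pose=(4,-1,E) → sL=2, sR=5, mL=-4, mR=7
sensor matrix S = [[32/9, 32/17], [2, 5]]; det S = 2144/153
solve [mL_A; mL_B] = S·[w00; w01] and [mR_A; mR_B] = S·[w10; w11]:
  w00 = 1/2, w01 = -1, w10 = 1, w11 = 1

1/2 -1 1 1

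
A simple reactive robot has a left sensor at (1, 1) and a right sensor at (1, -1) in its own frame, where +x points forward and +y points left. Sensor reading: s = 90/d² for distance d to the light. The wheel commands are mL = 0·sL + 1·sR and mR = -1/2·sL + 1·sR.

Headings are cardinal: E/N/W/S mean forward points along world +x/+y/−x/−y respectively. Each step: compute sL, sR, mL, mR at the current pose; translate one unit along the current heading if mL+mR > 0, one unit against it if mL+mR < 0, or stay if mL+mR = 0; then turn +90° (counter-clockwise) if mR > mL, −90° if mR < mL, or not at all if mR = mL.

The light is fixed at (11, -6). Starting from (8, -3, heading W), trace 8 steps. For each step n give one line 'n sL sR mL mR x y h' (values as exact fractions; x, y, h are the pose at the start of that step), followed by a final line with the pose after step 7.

0 9/2 45/16 45/16 9/16 8 -3 W
1 90/41 18/5 18/5 513/205 7 -3 N
2 45/17 5 5 125/34 7 -2 E
3 90/13 18/5 18/5 9/65 8 -2 S
4 9/2 45/16 45/16 9/16 8 -3 W
5 90/41 18/5 18/5 513/205 7 -3 N
6 45/17 5 5 125/34 7 -2 E
7 90/13 18/5 18/5 9/65 8 -2 S
final 8 -3 W

n=0: pose=(8,-3,W); sL=9/2, sR=45/16; mL=45/16, mR=9/16; mL+mR=27/8 → advance +1; mR−mL=-9/4 → turn -1·90°
n=1: pose=(7,-3,N); sL=90/41, sR=18/5; mL=18/5, mR=513/205; mL+mR=1251/205 → advance +1; mR−mL=-45/41 → turn -1·90°
n=2: pose=(7,-2,E); sL=45/17, sR=5; mL=5, mR=125/34; mL+mR=295/34 → advance +1; mR−mL=-45/34 → turn -1·90°
n=3: pose=(8,-2,S); sL=90/13, sR=18/5; mL=18/5, mR=9/65; mL+mR=243/65 → advance +1; mR−mL=-45/13 → turn -1·90°
n=4: pose=(8,-3,W); sL=9/2, sR=45/16; mL=45/16, mR=9/16; mL+mR=27/8 → advance +1; mR−mL=-9/4 → turn -1·90°
n=5: pose=(7,-3,N); sL=90/41, sR=18/5; mL=18/5, mR=513/205; mL+mR=1251/205 → advance +1; mR−mL=-45/41 → turn -1·90°
n=6: pose=(7,-2,E); sL=45/17, sR=5; mL=5, mR=125/34; mL+mR=295/34 → advance +1; mR−mL=-45/34 → turn -1·90°
n=7: pose=(8,-2,S); sL=90/13, sR=18/5; mL=18/5, mR=9/65; mL+mR=243/65 → advance +1; mR−mL=-45/13 → turn -1·90°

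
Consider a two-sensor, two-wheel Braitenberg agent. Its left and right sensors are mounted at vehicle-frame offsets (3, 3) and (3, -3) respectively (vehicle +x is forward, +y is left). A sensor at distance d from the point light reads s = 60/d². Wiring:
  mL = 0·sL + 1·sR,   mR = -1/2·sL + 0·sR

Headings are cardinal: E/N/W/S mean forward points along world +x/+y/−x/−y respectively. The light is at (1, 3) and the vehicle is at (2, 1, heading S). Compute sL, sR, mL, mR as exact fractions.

left sensor world pos  = (5, -2); dL² = 41
right sensor world pos = (-1, -2); dR² = 29
sL = 60/41 = 60/41
sR = 60/29 = 60/29
mL = 0·sL + 1·sR = 60/29
mR = -1/2·sL + 0·sR = -30/41

60/41 60/29 60/29 -30/41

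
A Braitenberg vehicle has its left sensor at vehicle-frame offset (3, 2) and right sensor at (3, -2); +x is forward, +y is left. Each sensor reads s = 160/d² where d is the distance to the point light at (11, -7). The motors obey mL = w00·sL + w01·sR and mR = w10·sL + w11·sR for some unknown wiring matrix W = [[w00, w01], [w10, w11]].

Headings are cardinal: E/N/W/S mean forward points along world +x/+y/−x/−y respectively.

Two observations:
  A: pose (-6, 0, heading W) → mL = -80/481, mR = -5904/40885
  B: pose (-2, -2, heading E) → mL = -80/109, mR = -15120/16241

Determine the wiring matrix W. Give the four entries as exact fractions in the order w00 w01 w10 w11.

obs A: pose=(-6,0,W) → sL=32/85, sR=160/481, mL=-80/481, mR=-5904/40885
obs B: pose=(-2,-2,E) → sL=160/149, sR=160/109, mL=-80/109, mR=-15120/16241
sensor matrix S = [[32/85, 160/481], [160/149, 160/109]]; det S = 25952256/132802657
solve [mL_A; mL_B] = S·[w00; w01] and [mR_A; mR_B] = S·[w10; w11]:
  w00 = 0, w01 = -1/2, w10 = 1/2, w11 = -1

0 -1/2 1/2 -1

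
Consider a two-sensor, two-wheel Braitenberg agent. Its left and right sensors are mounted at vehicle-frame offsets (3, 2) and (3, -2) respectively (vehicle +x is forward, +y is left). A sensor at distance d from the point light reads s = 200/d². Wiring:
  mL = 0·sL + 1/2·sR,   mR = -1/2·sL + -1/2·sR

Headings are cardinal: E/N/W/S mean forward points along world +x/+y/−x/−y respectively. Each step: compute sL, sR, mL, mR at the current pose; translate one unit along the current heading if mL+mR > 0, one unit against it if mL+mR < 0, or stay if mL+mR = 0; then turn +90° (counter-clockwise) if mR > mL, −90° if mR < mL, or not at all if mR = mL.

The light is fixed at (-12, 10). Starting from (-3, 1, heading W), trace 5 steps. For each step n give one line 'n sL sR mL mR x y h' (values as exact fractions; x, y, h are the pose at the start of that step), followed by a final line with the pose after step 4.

n=0: pose=(-3,1,W); sL=200/157, sR=40/17; mL=20/17, mR=-4840/2669; mL+mR=-100/157 → advance -1; mR−mL=-7980/2669 → turn -1·90°
n=1: pose=(-2,1,N); sL=2, sR=10/9; mL=5/9, mR=-14/9; mL+mR=-1 → advance -1; mR−mL=-19/9 → turn -1·90°
n=2: pose=(-2,0,E); sL=200/233, sR=200/313; mL=100/313, mR=-54600/72929; mL+mR=-100/233 → advance -1; mR−mL=-77900/72929 → turn -1·90°
n=3: pose=(-3,0,S); sL=20/29, sR=100/109; mL=50/109, mR=-2540/3161; mL+mR=-10/29 → advance -1; mR−mL=-3990/3161 → turn -1·90°
n=4: pose=(-3,1,W); sL=200/157, sR=40/17; mL=20/17, mR=-4840/2669; mL+mR=-100/157 → advance -1; mR−mL=-7980/2669 → turn -1·90°

0 200/157 40/17 20/17 -4840/2669 -3 1 W
1 2 10/9 5/9 -14/9 -2 1 N
2 200/233 200/313 100/313 -54600/72929 -2 0 E
3 20/29 100/109 50/109 -2540/3161 -3 0 S
4 200/157 40/17 20/17 -4840/2669 -3 1 W
final -2 1 N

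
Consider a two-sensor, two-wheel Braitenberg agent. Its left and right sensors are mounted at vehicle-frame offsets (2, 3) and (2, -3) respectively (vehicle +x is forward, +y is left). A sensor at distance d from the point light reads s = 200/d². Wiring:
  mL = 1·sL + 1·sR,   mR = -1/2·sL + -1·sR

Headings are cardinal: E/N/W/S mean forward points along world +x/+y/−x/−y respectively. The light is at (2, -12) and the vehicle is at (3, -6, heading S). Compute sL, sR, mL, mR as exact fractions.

25/4 10 65/4 -105/8

left sensor world pos  = (6, -8); dL² = 32
right sensor world pos = (0, -8); dR² = 20
sL = 200/32 = 25/4
sR = 200/20 = 10
mL = 1·sL + 1·sR = 65/4
mR = -1/2·sL + -1·sR = -105/8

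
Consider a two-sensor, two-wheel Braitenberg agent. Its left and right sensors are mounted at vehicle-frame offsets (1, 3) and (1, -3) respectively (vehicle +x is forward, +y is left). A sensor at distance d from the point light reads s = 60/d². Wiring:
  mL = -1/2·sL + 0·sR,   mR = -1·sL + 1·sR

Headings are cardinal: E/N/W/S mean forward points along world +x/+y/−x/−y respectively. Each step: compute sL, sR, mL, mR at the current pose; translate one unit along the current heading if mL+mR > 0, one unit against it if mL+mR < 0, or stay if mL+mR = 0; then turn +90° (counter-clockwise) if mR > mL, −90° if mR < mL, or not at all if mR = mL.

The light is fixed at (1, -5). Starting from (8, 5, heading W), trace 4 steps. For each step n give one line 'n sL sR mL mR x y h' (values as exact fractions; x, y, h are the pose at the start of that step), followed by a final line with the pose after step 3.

n=0: pose=(8,5,W); sL=12/17, sR=12/41; mL=-6/17, mR=-288/697; mL+mR=-534/697 → advance -1; mR−mL=-42/697 → turn -1·90°
n=1: pose=(9,5,N); sL=30/73, sR=30/121; mL=-15/73, mR=-1440/8833; mL+mR=-3255/8833 → advance -1; mR−mL=375/8833 → turn +1·90°
n=2: pose=(9,4,W); sL=12/17, sR=60/193; mL=-6/17, mR=-1296/3281; mL+mR=-2454/3281 → advance -1; mR−mL=-138/3281 → turn -1·90°
n=3: pose=(10,4,N); sL=15/34, sR=15/61; mL=-15/68, mR=-405/2074; mL+mR=-1725/4148 → advance -1; mR−mL=105/4148 → turn +1·90°

0 12/17 12/41 -6/17 -288/697 8 5 W
1 30/73 30/121 -15/73 -1440/8833 9 5 N
2 12/17 60/193 -6/17 -1296/3281 9 4 W
3 15/34 15/61 -15/68 -405/2074 10 4 N
final 10 3 W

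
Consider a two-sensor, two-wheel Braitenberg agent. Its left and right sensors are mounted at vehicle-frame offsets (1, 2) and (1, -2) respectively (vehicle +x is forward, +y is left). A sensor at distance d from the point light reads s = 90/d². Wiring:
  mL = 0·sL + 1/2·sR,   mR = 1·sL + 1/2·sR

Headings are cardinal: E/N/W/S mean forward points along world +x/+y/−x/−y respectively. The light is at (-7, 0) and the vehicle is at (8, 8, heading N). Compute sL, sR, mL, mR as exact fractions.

9/25 9/37 9/74 891/1850

left sensor world pos  = (6, 9); dL² = 250
right sensor world pos = (10, 9); dR² = 370
sL = 90/250 = 9/25
sR = 90/370 = 9/37
mL = 0·sL + 1/2·sR = 9/74
mR = 1·sL + 1/2·sR = 891/1850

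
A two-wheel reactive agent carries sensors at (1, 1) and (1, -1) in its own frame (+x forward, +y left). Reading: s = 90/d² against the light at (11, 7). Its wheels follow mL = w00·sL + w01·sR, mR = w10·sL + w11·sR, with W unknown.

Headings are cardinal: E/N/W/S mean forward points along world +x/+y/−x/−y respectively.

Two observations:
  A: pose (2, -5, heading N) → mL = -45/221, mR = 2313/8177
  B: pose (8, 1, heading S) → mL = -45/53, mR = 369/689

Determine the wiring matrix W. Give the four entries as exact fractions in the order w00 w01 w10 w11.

obs A: pose=(2,-5,N) → sL=90/221, sR=18/37, mL=-45/221, mR=2313/8177
obs B: pose=(8,1,S) → sL=90/53, sR=18/13, mL=-45/53, mR=369/689
sensor matrix S = [[90/221, 18/37], [90/53, 18/13]]; det S = -1477440/5633953
solve [mL_A; mL_B] = S·[w00; w01] and [mR_A; mR_B] = S·[w10; w11]:
  w00 = -1/2, w01 = 0, w10 = -1/2, w11 = 1

-1/2 0 -1/2 1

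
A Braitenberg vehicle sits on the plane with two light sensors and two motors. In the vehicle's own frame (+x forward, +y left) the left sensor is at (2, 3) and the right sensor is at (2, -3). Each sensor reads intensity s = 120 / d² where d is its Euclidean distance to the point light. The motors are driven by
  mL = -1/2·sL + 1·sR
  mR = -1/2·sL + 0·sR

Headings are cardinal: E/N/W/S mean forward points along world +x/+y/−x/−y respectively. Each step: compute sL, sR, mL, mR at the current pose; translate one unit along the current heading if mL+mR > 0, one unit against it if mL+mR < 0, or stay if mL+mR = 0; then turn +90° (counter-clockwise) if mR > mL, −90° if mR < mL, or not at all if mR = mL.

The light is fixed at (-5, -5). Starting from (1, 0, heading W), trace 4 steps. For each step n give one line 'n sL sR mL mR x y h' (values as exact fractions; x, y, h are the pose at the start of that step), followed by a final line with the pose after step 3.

0 6 3/2 -3/2 -3 1 0 W
1 24/13 120/149 -228/1937 -12/13 2 0 N
2 12/13 60/41 534/533 -6/13 2 -1 E
3 24/25 120/29 2652/725 -12/25 3 -1 S
final 3 -2 W

n=0: pose=(1,0,W); sL=6, sR=3/2; mL=-3/2, mR=-3; mL+mR=-9/2 → advance -1; mR−mL=-3/2 → turn -1·90°
n=1: pose=(2,0,N); sL=24/13, sR=120/149; mL=-228/1937, mR=-12/13; mL+mR=-2016/1937 → advance -1; mR−mL=-120/149 → turn -1·90°
n=2: pose=(2,-1,E); sL=12/13, sR=60/41; mL=534/533, mR=-6/13; mL+mR=288/533 → advance +1; mR−mL=-60/41 → turn -1·90°
n=3: pose=(3,-1,S); sL=24/25, sR=120/29; mL=2652/725, mR=-12/25; mL+mR=2304/725 → advance +1; mR−mL=-120/29 → turn -1·90°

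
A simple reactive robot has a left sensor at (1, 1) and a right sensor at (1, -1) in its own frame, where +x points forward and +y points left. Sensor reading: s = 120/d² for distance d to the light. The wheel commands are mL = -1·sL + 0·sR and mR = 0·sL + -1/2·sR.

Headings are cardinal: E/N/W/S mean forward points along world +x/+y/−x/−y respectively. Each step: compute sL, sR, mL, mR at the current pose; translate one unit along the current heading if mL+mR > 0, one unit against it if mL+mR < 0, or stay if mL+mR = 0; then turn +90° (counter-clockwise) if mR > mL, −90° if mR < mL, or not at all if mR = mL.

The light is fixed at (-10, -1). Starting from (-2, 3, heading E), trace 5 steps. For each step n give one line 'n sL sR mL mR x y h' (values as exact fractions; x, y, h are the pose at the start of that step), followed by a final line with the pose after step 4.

0 60/53 4/3 -60/53 -2/3 -2 3 E
1 120/61 120/89 -120/61 -60/89 -3 3 N
2 3 30/13 -3 -15/13 -3 2 W
3 24/17 120/53 -24/17 -60/53 -2 2 S
4 60/53 4/3 -60/53 -2/3 -2 3 E
final -3 3 N

n=0: pose=(-2,3,E); sL=60/53, sR=4/3; mL=-60/53, mR=-2/3; mL+mR=-286/159 → advance -1; mR−mL=74/159 → turn +1·90°
n=1: pose=(-3,3,N); sL=120/61, sR=120/89; mL=-120/61, mR=-60/89; mL+mR=-14340/5429 → advance -1; mR−mL=7020/5429 → turn +1·90°
n=2: pose=(-3,2,W); sL=3, sR=30/13; mL=-3, mR=-15/13; mL+mR=-54/13 → advance -1; mR−mL=24/13 → turn +1·90°
n=3: pose=(-2,2,S); sL=24/17, sR=120/53; mL=-24/17, mR=-60/53; mL+mR=-2292/901 → advance -1; mR−mL=252/901 → turn +1·90°
n=4: pose=(-2,3,E); sL=60/53, sR=4/3; mL=-60/53, mR=-2/3; mL+mR=-286/159 → advance -1; mR−mL=74/159 → turn +1·90°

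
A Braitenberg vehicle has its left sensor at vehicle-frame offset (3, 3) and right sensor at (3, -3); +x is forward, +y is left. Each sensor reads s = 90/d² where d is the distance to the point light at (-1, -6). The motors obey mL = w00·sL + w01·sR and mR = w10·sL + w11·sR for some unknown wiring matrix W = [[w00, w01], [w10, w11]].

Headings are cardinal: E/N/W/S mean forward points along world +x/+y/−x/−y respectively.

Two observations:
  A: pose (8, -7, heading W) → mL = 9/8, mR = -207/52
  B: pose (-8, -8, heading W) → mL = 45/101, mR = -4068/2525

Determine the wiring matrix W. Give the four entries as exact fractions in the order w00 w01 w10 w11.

obs A: pose=(8,-7,W) → sL=45/26, sR=9/4, mL=9/8, mR=-207/52
obs B: pose=(-8,-8,W) → sL=18/25, sR=90/101, mL=45/101, mR=-4068/2525
sensor matrix S = [[45/26, 9/4], [18/25, 90/101]]; det S = -5103/65650
solve [mL_A; mL_B] = S·[w00; w01] and [mR_A; mR_B] = S·[w10; w11]:
  w00 = 0, w01 = 1/2, w10 = -1, w11 = -1

0 1/2 -1 -1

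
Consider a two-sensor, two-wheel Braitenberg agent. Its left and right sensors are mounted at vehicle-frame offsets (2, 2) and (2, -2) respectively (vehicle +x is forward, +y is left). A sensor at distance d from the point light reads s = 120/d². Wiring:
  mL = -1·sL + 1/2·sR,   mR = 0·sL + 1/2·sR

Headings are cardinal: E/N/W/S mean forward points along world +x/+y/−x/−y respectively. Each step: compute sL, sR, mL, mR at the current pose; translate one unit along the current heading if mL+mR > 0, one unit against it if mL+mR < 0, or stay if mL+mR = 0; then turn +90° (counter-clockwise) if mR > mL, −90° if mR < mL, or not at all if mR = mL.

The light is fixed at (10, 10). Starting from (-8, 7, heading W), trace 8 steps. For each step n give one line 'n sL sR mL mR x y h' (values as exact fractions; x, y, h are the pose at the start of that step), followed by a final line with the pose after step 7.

0 24/85 120/401 -4524/34085 60/401 -8 7 W
1 60/157 60/233 -9270/36581 30/233 -9 7 S
2 120/289 24/61 -3852/17629 12/61 -9 8 E
3 30/121 10/27 -205/3267 5/27 -10 8 N
4 120/493 24/97 -5724/47821 12/97 -10 9 W
5 12/37 60/269 -2118/9953 30/269 -11 9 S
6 24/73 24/73 -12/73 12/73 -11 10 E
7 120/533 24/73 -2364/38909 12/73 -11 10 N
final -11 11 W

n=0: pose=(-8,7,W); sL=24/85, sR=120/401; mL=-4524/34085, mR=60/401; mL+mR=576/34085 → advance +1; mR−mL=24/85 → turn +1·90°
n=1: pose=(-9,7,S); sL=60/157, sR=60/233; mL=-9270/36581, mR=30/233; mL+mR=-4560/36581 → advance -1; mR−mL=60/157 → turn +1·90°
n=2: pose=(-9,8,E); sL=120/289, sR=24/61; mL=-3852/17629, mR=12/61; mL+mR=-384/17629 → advance -1; mR−mL=120/289 → turn +1·90°
n=3: pose=(-10,8,N); sL=30/121, sR=10/27; mL=-205/3267, mR=5/27; mL+mR=400/3267 → advance +1; mR−mL=30/121 → turn +1·90°
n=4: pose=(-10,9,W); sL=120/493, sR=24/97; mL=-5724/47821, mR=12/97; mL+mR=192/47821 → advance +1; mR−mL=120/493 → turn +1·90°
n=5: pose=(-11,9,S); sL=12/37, sR=60/269; mL=-2118/9953, mR=30/269; mL+mR=-1008/9953 → advance -1; mR−mL=12/37 → turn +1·90°
n=6: pose=(-11,10,E); sL=24/73, sR=24/73; mL=-12/73, mR=12/73; mL+mR=0 → advance +0; mR−mL=24/73 → turn +1·90°
n=7: pose=(-11,10,N); sL=120/533, sR=24/73; mL=-2364/38909, mR=12/73; mL+mR=4032/38909 → advance +1; mR−mL=120/533 → turn +1·90°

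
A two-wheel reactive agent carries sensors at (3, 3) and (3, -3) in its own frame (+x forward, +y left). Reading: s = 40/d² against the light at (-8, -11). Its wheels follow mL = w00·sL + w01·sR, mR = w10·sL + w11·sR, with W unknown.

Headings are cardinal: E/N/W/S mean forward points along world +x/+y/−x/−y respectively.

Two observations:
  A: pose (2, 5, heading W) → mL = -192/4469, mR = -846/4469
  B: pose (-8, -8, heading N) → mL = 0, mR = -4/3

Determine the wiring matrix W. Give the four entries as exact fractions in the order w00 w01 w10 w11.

-1/2 1/2 -1/2 -1

obs A: pose=(2,5,W) → sL=20/109, sR=4/41, mL=-192/4469, mR=-846/4469
obs B: pose=(-8,-8,N) → sL=8/9, sR=8/9, mL=0, mR=-4/3
sensor matrix S = [[20/109, 4/41], [8/9, 8/9]]; det S = 1024/13407
solve [mL_A; mL_B] = S·[w00; w01] and [mR_A; mR_B] = S·[w10; w11]:
  w00 = -1/2, w01 = 1/2, w10 = -1/2, w11 = -1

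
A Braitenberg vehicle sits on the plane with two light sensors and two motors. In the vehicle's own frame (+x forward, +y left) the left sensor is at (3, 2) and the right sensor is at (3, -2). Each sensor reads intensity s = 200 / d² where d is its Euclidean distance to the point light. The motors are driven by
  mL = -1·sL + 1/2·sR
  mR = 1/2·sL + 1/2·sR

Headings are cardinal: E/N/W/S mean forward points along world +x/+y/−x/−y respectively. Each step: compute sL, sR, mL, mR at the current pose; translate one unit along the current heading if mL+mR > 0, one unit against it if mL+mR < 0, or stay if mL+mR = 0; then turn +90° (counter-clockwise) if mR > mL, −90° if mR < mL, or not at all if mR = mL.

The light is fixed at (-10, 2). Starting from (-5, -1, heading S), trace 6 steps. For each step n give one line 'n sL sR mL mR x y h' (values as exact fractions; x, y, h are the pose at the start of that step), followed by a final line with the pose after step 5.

0 40/17 40/9 -20/153 520/153 -5 -1 S
1 50/17 2 -33/17 42/17 -5 -2 E
2 200/17 40/13 -2260/221 1640/221 -4 -2 N
3 100/29 100/9 550/261 1900/261 -4 -3 W
4 200/113 200/73 -3300/8249 18600/8249 -5 -3 S
5 5/2 25/16 -55/32 65/32 -5 -4 E
final -4 -4 N

n=0: pose=(-5,-1,S); sL=40/17, sR=40/9; mL=-20/153, mR=520/153; mL+mR=500/153 → advance +1; mR−mL=60/17 → turn +1·90°
n=1: pose=(-5,-2,E); sL=50/17, sR=2; mL=-33/17, mR=42/17; mL+mR=9/17 → advance +1; mR−mL=75/17 → turn +1·90°
n=2: pose=(-4,-2,N); sL=200/17, sR=40/13; mL=-2260/221, mR=1640/221; mL+mR=-620/221 → advance -1; mR−mL=300/17 → turn +1·90°
n=3: pose=(-4,-3,W); sL=100/29, sR=100/9; mL=550/261, mR=1900/261; mL+mR=2450/261 → advance +1; mR−mL=150/29 → turn +1·90°
n=4: pose=(-5,-3,S); sL=200/113, sR=200/73; mL=-3300/8249, mR=18600/8249; mL+mR=15300/8249 → advance +1; mR−mL=300/113 → turn +1·90°
n=5: pose=(-5,-4,E); sL=5/2, sR=25/16; mL=-55/32, mR=65/32; mL+mR=5/16 → advance +1; mR−mL=15/4 → turn +1·90°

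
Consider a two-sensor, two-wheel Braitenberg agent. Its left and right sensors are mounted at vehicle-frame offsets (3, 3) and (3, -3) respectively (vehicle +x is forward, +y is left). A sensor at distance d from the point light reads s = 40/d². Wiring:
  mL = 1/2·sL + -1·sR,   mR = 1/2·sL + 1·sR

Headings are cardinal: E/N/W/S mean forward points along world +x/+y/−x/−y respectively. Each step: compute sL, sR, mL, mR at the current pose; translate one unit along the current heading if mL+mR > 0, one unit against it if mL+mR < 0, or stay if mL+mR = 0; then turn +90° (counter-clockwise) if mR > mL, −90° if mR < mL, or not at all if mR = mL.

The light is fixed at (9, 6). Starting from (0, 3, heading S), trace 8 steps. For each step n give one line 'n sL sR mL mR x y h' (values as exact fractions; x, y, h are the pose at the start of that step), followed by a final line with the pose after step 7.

n=0: pose=(0,3,S); sL=5/9, sR=2/9; mL=1/18, mR=1/2; mL+mR=5/9 → advance +1; mR−mL=4/9 → turn +1·90°
n=1: pose=(0,2,E); sL=40/37, sR=8/17; mL=44/629, mR=636/629; mL+mR=40/37 → advance +1; mR−mL=16/17 → turn +1·90°
n=2: pose=(1,2,N); sL=20/61, sR=20/13; mL=-1090/793, mR=1350/793; mL+mR=20/61 → advance +1; mR−mL=40/13 → turn +1·90°
n=3: pose=(1,3,W); sL=40/157, sR=40/121; mL=-3860/18997, mR=8700/18997; mL+mR=40/157 → advance +1; mR−mL=80/121 → turn +1·90°
n=4: pose=(0,3,S); sL=5/9, sR=2/9; mL=1/18, mR=1/2; mL+mR=5/9 → advance +1; mR−mL=4/9 → turn +1·90°
n=5: pose=(0,2,E); sL=40/37, sR=8/17; mL=44/629, mR=636/629; mL+mR=40/37 → advance +1; mR−mL=16/17 → turn +1·90°
n=6: pose=(1,2,N); sL=20/61, sR=20/13; mL=-1090/793, mR=1350/793; mL+mR=20/61 → advance +1; mR−mL=40/13 → turn +1·90°
n=7: pose=(1,3,W); sL=40/157, sR=40/121; mL=-3860/18997, mR=8700/18997; mL+mR=40/157 → advance +1; mR−mL=80/121 → turn +1·90°

0 5/9 2/9 1/18 1/2 0 3 S
1 40/37 8/17 44/629 636/629 0 2 E
2 20/61 20/13 -1090/793 1350/793 1 2 N
3 40/157 40/121 -3860/18997 8700/18997 1 3 W
4 5/9 2/9 1/18 1/2 0 3 S
5 40/37 8/17 44/629 636/629 0 2 E
6 20/61 20/13 -1090/793 1350/793 1 2 N
7 40/157 40/121 -3860/18997 8700/18997 1 3 W
final 0 3 S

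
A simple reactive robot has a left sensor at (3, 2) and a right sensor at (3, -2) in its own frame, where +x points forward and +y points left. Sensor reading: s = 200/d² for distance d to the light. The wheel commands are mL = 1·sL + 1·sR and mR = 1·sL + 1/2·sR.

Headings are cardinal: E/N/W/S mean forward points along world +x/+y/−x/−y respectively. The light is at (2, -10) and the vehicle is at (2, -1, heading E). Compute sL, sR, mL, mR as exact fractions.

left sensor world pos  = (5, 1); dL² = 130
right sensor world pos = (5, -3); dR² = 58
sL = 200/130 = 20/13
sR = 200/58 = 100/29
mL = 1·sL + 1·sR = 1880/377
mR = 1·sL + 1/2·sR = 1230/377

20/13 100/29 1880/377 1230/377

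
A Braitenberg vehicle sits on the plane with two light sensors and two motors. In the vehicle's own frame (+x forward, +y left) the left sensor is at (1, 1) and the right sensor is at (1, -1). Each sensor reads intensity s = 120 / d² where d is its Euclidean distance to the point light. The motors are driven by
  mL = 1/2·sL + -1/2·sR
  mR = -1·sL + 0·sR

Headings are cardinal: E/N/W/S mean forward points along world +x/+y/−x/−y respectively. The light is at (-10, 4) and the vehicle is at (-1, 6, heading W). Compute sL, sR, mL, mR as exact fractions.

24/13 120/73 96/949 -24/13

left sensor world pos  = (-2, 5); dL² = 65
right sensor world pos = (-2, 7); dR² = 73
sL = 120/65 = 24/13
sR = 120/73 = 120/73
mL = 1/2·sL + -1/2·sR = 96/949
mR = -1·sL + 0·sR = -24/13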